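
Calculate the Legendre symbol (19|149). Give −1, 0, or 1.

Reciprocity: 19 ≡ 3 and 149 ≡ 1 (mod 4), so (19/149) = +(149/19).
Reduce top mod 19: now compute (16/19).
Pull out 2^4: since 19 ≡ 3 (mod 8), (2/19) = -1, so (2/19)^4 = +1.
Reached (1/19) = 1. Collecting the sign flips along the way, the symbol is +1.

1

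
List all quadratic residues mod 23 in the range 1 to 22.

Square k = 1,…,11 (k and 23−k give the same square):
1²=1, 2²=4, 3²=9, 4²=16, 5²≡2, 6²≡13, 7²≡3, 8²≡18, 9²≡12, 10²≡8, 11²≡6 (mod 23).
So the quadratic residues mod 23 are {1, 2, 3, 4, 6, 8, 9, 12, 13, 16, 18}.

1, 2, 3, 4, 6, 8, 9, 12, 13, 16, 18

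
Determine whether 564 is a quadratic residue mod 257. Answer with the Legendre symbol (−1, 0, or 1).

1

Euler's criterion: (564/257) ≡ 50^128 (mod 257).
50^2 ≡ 187 (mod 257)
50^4 ≡ 17 (mod 257)
50^8 ≡ 32 (mod 257)
50^16 ≡ 253 (mod 257)
50^32 ≡ 16 (mod 257)
50^64 ≡ 256 (mod 257)
50^128 ≡ 1 (mod 257)
50^128 = 50^(128) ≡ 1 (mod 257).
Result is 1, so (564/257) = 1.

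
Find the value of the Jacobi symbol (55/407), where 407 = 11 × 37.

0

Reciprocity: 55 ≡ 3 and 407 ≡ 3 (mod 4), so (55/407) = −(407/55).
Reduce top mod 55: now compute (22/55).
Pull out 2: since 55 ≡ 7 (mod 8), (2/55) = +1.
Reciprocity: 11 ≡ 3 and 55 ≡ 3 (mod 4), so (11/55) = −(55/11).
Reduce top mod 11: now compute (0/11).
Top reduces to 0: gcd > 1, so the symbol is 0.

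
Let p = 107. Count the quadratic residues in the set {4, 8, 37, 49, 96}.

3

(4/107) = +1 → QR.
(8/107) = -1 → non-residue.
(37/107) = +1 → QR.
(49/107) = +1 → QR.
(96/107) = -1 → non-residue.
Total quadratic residues among the 5: 3.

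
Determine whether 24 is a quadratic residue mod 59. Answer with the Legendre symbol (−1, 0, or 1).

-1

Euler's criterion: (24/59) ≡ 24^29 (mod 59).
24^2 ≡ 45 (mod 59)
24^4 ≡ 19 (mod 59)
24^8 ≡ 7 (mod 59)
24^16 ≡ 49 (mod 59)
24^29 = 24^(16+8+4+1) ≡ 58 (mod 59).
Result is 58 ≡ −1, so (24/59) = −1.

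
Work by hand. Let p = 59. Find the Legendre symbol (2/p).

-1

Euler's criterion: (2/59) ≡ 2^29 (mod 59).
2^2 ≡ 4 (mod 59)
2^4 ≡ 16 (mod 59)
2^8 ≡ 20 (mod 59)
2^16 ≡ 46 (mod 59)
2^29 = 2^(16+8+4+1) ≡ 58 (mod 59).
Result is 58 ≡ −1, so (2/59) = −1.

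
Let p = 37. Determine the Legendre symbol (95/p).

1

First reduce: 95 ≡ 21 (mod 37).
Reciprocity: 21 ≡ 1 and 37 ≡ 1 (mod 4), so (21/37) = +(37/21).
Reduce top mod 21: now compute (16/21).
Pull out 2^4: since 21 ≡ 5 (mod 8), (2/21) = -1, so (2/21)^4 = +1.
Reached (1/21) = 1. Collecting the sign flips along the way, the symbol is +1.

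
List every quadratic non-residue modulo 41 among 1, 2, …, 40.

3 6 7 11 12 13 14 15 17 19 22 24 26 27 28 29 30 34 35 38

Square k = 1,…,20 (k and 41−k give the same square):
1²=1, 2²=4, 3²=9, 4²=16, 5²=25, 6²=36, 7²≡8, 8²≡23, 9²≡40, 10²≡18, 11²≡39, 12²≡21, 13²≡5, 14²≡32, 15²≡20, 16²≡10, 17²≡2, 18²≡37, 19²≡33, 20²≡31 (mod 41).
The residues are {1, 2, 4, 5, 8, 9, 10, 16, 18, 20, 21, 23, 25, 31, 32, 33, 36, 37, 39, 40}; the non-residues are the remaining 20 nonzero classes.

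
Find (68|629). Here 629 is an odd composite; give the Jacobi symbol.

0

Pull out 2^2: since 629 ≡ 5 (mod 8), (2/629) = -1, so (2/629)^2 = +1.
Reciprocity: 17 ≡ 1 and 629 ≡ 1 (mod 4), so (17/629) = +(629/17).
Reduce top mod 17: now compute (0/17).
Top reduces to 0: gcd > 1, so the symbol is 0.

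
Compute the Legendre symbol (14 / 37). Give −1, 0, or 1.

-1

Euler's criterion: (14/37) ≡ 14^18 (mod 37).
14^2 ≡ 11 (mod 37)
14^4 ≡ 10 (mod 37)
14^8 ≡ 26 (mod 37)
14^16 ≡ 10 (mod 37)
14^18 = 14^(16+2) ≡ 36 (mod 37).
Result is 36 ≡ −1, so (14/37) = −1.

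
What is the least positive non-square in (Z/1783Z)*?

(2/1783) = +1, so 2 is a residue.
(3/1783) = −1, so 3 is the smallest positive non-residue mod 1783.

3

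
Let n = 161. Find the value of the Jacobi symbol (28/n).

Pull out 2^2: since 161 ≡ 1 (mod 8), (2/161) = +1, so (2/161)^2 = +1.
Reciprocity: 7 ≡ 3 and 161 ≡ 1 (mod 4), so (7/161) = +(161/7).
Reduce top mod 7: now compute (0/7).
Top reduces to 0: gcd > 1, so the symbol is 0.

0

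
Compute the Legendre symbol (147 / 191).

1

Reciprocity: 147 ≡ 3 and 191 ≡ 3 (mod 4), so (147/191) = −(191/147).
Reduce top mod 147: now compute (44/147).
Pull out 2^2: since 147 ≡ 3 (mod 8), (2/147) = -1, so (2/147)^2 = +1.
Reciprocity: 11 ≡ 3 and 147 ≡ 3 (mod 4), so (11/147) = −(147/11).
Reduce top mod 11: now compute (4/11).
Pull out 2^2: since 11 ≡ 3 (mod 8), (2/11) = -1, so (2/11)^2 = +1.
Reached (1/11) = 1. Collecting the sign flips along the way, the symbol is +1.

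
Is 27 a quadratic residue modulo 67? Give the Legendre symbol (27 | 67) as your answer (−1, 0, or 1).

-1

Euler's criterion: (27/67) ≡ 27^33 (mod 67).
27^2 ≡ 59 (mod 67)
27^4 ≡ 64 (mod 67)
27^8 ≡ 9 (mod 67)
27^16 ≡ 14 (mod 67)
27^32 ≡ 62 (mod 67)
27^33 = 27^(32+1) ≡ 66 (mod 67).
Result is 66 ≡ −1, so (27/67) = −1.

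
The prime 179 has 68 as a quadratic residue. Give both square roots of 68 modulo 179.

28, 151

Since 179 ≡ 3 (mod 4), a square root of 68 is 68^((179+1)/4) = 68^45 mod 179.
Repeated squaring: 68^2≡149, 68^4≡5, 68^8≡25, 68^16≡88, 68^32≡47 (mod 179).
68^45 = 68^(32+8+4+1) ≡ 151 (mod 179).
Check: 151² = 22801 ≡ 68 (mod 179). The two roots are 28 and 151.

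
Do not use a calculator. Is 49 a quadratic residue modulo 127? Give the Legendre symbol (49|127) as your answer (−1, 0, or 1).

1

Reciprocity: 49 ≡ 1 and 127 ≡ 3 (mod 4), so (49/127) = +(127/49).
Reduce top mod 49: now compute (29/49).
Reciprocity: 29 ≡ 1 and 49 ≡ 1 (mod 4), so (29/49) = +(49/29).
Reduce top mod 29: now compute (20/29).
Pull out 2^2: since 29 ≡ 5 (mod 8), (2/29) = -1, so (2/29)^2 = +1.
Reciprocity: 5 ≡ 1 and 29 ≡ 1 (mod 4), so (5/29) = +(29/5).
Reduce top mod 5: now compute (4/5).
Pull out 2^2: since 5 ≡ 5 (mod 8), (2/5) = -1, so (2/5)^2 = +1.
Reached (1/5) = 1. Collecting the sign flips along the way, the symbol is +1.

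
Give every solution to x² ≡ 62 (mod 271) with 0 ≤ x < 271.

Since 271 ≡ 3 (mod 4), a square root of 62 is 62^((271+1)/4) = 62^68 mod 271.
Repeated squaring: 62^2≡50, 62^4≡61, 62^8≡198, 62^16≡180, 62^32≡151, 62^64≡37 (mod 271).
62^68 = 62^(64+4) ≡ 89 (mod 271).
Check: 89² = 7921 ≡ 62 (mod 271). The two roots are 89 and 182.

89, 182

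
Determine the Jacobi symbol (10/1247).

Pull out 2: since 1247 ≡ 7 (mod 8), (2/1247) = +1.
Reciprocity: 5 ≡ 1 and 1247 ≡ 3 (mod 4), so (5/1247) = +(1247/5).
Reduce top mod 5: now compute (2/5).
Pull out 2: since 5 ≡ 5 (mod 8), (2/5) = -1.
Reached (1/5) = 1. Collecting the sign flips along the way, the symbol is -1.

-1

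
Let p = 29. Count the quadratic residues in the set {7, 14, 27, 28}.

(7/29) = +1 → QR.
(14/29) = -1 → non-residue.
(27/29) = -1 → non-residue.
(28/29) = +1 → QR.
Total quadratic residues among the 4: 2.

2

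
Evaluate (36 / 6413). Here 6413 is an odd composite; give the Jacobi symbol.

Pull out 2^2: since 6413 ≡ 5 (mod 8), (2/6413) = -1, so (2/6413)^2 = +1.
Reciprocity: 9 ≡ 1 and 6413 ≡ 1 (mod 4), so (9/6413) = +(6413/9).
Reduce top mod 9: now compute (5/9).
Reciprocity: 5 ≡ 1 and 9 ≡ 1 (mod 4), so (5/9) = +(9/5).
Reduce top mod 5: now compute (4/5).
Pull out 2^2: since 5 ≡ 5 (mod 8), (2/5) = -1, so (2/5)^2 = +1.
Reached (1/5) = 1. Collecting the sign flips along the way, the symbol is +1.

1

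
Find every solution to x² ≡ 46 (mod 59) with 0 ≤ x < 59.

20, 39

Since 59 ≡ 3 (mod 4), a square root of 46 is 46^((59+1)/4) = 46^15 mod 59.
Repeated squaring: 46^2≡51, 46^4≡5, 46^8≡25 (mod 59).
46^15 = 46^(8+4+2+1) ≡ 20 (mod 59).
Check: 20² = 400 ≡ 46 (mod 59). The two roots are 20 and 39.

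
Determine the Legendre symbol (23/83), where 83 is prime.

1

Reciprocity: 23 ≡ 3 and 83 ≡ 3 (mod 4), so (23/83) = −(83/23).
Reduce top mod 23: now compute (14/23).
Pull out 2: since 23 ≡ 7 (mod 8), (2/23) = +1.
Reciprocity: 7 ≡ 3 and 23 ≡ 3 (mod 4), so (7/23) = −(23/7).
Reduce top mod 7: now compute (2/7).
Pull out 2: since 7 ≡ 7 (mod 8), (2/7) = +1.
Reached (1/7) = 1. Collecting the sign flips along the way, the symbol is +1.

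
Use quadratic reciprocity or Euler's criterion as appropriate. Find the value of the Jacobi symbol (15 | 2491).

Reciprocity: 15 ≡ 3 and 2491 ≡ 3 (mod 4), so (15/2491) = −(2491/15).
Reduce top mod 15: now compute (1/15).
Reached (1/15) = 1. Collecting the sign flips along the way, the symbol is -1.

-1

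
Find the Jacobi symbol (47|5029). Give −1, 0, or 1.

0

Reciprocity: 47 ≡ 3 and 5029 ≡ 1 (mod 4), so (47/5029) = +(5029/47).
Reduce top mod 47: now compute (0/47).
Top reduces to 0: gcd > 1, so the symbol is 0.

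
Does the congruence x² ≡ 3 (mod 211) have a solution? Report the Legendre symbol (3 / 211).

-1

Reciprocity: 3 ≡ 3 and 211 ≡ 3 (mod 4), so (3/211) = −(211/3).
Reduce top mod 3: now compute (1/3).
Reached (1/3) = 1. Collecting the sign flips along the way, the symbol is -1.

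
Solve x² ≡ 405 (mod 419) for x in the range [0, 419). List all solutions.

Since 419 ≡ 3 (mod 4), a square root of 405 is 405^((419+1)/4) = 405^105 mod 419.
Repeated squaring: 405^2≡196, 405^4≡287, 405^8≡245, 405^16≡108, 405^32≡351, 405^64≡15 (mod 419).
405^105 = 405^(64+32+8+1) ≡ 369 (mod 419).
Check: 369² = 136161 ≡ 405 (mod 419). The two roots are 50 and 369.

50, 369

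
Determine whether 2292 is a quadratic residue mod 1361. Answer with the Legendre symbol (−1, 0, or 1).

-1

First reduce: 2292 ≡ 931 (mod 1361).
Reciprocity: 931 ≡ 3 and 1361 ≡ 1 (mod 4), so (931/1361) = +(1361/931).
Reduce top mod 931: now compute (430/931).
Pull out 2: since 931 ≡ 3 (mod 8), (2/931) = -1.
Reciprocity: 215 ≡ 3 and 931 ≡ 3 (mod 4), so (215/931) = −(931/215).
Reduce top mod 215: now compute (71/215).
Reciprocity: 71 ≡ 3 and 215 ≡ 3 (mod 4), so (71/215) = −(215/71).
Reduce top mod 71: now compute (2/71).
Pull out 2: since 71 ≡ 7 (mod 8), (2/71) = +1.
Reached (1/71) = 1. Collecting the sign flips along the way, the symbol is -1.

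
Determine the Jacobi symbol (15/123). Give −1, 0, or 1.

0

Reciprocity: 15 ≡ 3 and 123 ≡ 3 (mod 4), so (15/123) = −(123/15).
Reduce top mod 15: now compute (3/15).
Reciprocity: 3 ≡ 3 and 15 ≡ 3 (mod 4), so (3/15) = −(15/3).
Reduce top mod 3: now compute (0/3).
Top reduces to 0: gcd > 1, so the symbol is 0.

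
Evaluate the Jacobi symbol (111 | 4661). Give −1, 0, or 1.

Reciprocity: 111 ≡ 3 and 4661 ≡ 1 (mod 4), so (111/4661) = +(4661/111).
Reduce top mod 111: now compute (110/111).
Pull out 2: since 111 ≡ 7 (mod 8), (2/111) = +1.
Reciprocity: 55 ≡ 3 and 111 ≡ 3 (mod 4), so (55/111) = −(111/55).
Reduce top mod 55: now compute (1/55).
Reached (1/55) = 1. Collecting the sign flips along the way, the symbol is -1.

-1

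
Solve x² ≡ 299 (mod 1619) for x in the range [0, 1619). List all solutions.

514, 1105

Since 1619 ≡ 3 (mod 4), a square root of 299 is 299^((1619+1)/4) = 299^405 mod 1619.
Repeated squaring: 299^2≡356, 299^4≡454, 299^8≡503, 299^16≡445, 299^32≡507, 299^64≡1247, 299^128≡769, 299^256≡426 (mod 1619).
299^405 = 299^(256+128+16+4+1) ≡ 514 (mod 1619).
Check: 514² = 264196 ≡ 299 (mod 1619). The two roots are 514 and 1105.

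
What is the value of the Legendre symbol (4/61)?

Euler's criterion: (4/61) ≡ 4^30 (mod 61).
4^2 ≡ 16 (mod 61)
4^4 ≡ 12 (mod 61)
4^8 ≡ 22 (mod 61)
4^16 ≡ 57 (mod 61)
4^30 = 4^(16+8+4+2) ≡ 1 (mod 61).
Result is 1, so (4/61) = 1.

1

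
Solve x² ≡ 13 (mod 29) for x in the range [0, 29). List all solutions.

29 ≡ 1 (mod 4), so we find a root by search.
Trying successive values, 10² = 100 ≡ 13 (mod 29). The other root is 29 − 10 = 19.

10, 19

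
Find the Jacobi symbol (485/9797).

0

Reciprocity: 485 ≡ 1 and 9797 ≡ 1 (mod 4), so (485/9797) = +(9797/485).
Reduce top mod 485: now compute (97/485).
Reciprocity: 97 ≡ 1 and 485 ≡ 1 (mod 4), so (97/485) = +(485/97).
Reduce top mod 97: now compute (0/97).
Top reduces to 0: gcd > 1, so the symbol is 0.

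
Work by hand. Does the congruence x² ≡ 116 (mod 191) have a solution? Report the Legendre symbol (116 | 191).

-1

Pull out 2^2: since 191 ≡ 7 (mod 8), (2/191) = +1, so (2/191)^2 = +1.
Reciprocity: 29 ≡ 1 and 191 ≡ 3 (mod 4), so (29/191) = +(191/29).
Reduce top mod 29: now compute (17/29).
Reciprocity: 17 ≡ 1 and 29 ≡ 1 (mod 4), so (17/29) = +(29/17).
Reduce top mod 17: now compute (12/17).
Pull out 2^2: since 17 ≡ 1 (mod 8), (2/17) = +1, so (2/17)^2 = +1.
Reciprocity: 3 ≡ 3 and 17 ≡ 1 (mod 4), so (3/17) = +(17/3).
Reduce top mod 3: now compute (2/3).
Pull out 2: since 3 ≡ 3 (mod 8), (2/3) = -1.
Reached (1/3) = 1. Collecting the sign flips along the way, the symbol is -1.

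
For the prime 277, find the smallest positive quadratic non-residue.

2

(2/277) = −1, so 2 is the smallest positive non-residue mod 277.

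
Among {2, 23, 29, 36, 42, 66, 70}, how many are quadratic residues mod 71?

(2/71) = +1 → QR.
(23/71) = -1 → non-residue.
(29/71) = +1 → QR.
(36/71) = +1 → QR.
(42/71) = -1 → non-residue.
(66/71) = -1 → non-residue.
(70/71) = -1 → non-residue.
Total quadratic residues among the 7: 3.

3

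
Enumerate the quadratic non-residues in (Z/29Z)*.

2 3 8 10 11 12 14 15 17 18 19 21 26 27

Square k = 1,…,14 (k and 29−k give the same square):
1²=1, 2²=4, 3²=9, 4²=16, 5²=25, 6²≡7, 7²≡20, 8²≡6, 9²≡23, 10²≡13, 11²≡5, 12²≡28, 13²≡24, 14²≡22 (mod 29).
The residues are {1, 4, 5, 6, 7, 9, 13, 16, 20, 22, 23, 24, 25, 28}; the non-residues are the remaining 14 nonzero classes.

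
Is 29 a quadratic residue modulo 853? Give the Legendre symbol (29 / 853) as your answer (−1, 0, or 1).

-1

Euler's criterion: (29/853) ≡ 29^426 (mod 853).
29^2 ≡ 841 (mod 853)
29^4 ≡ 144 (mod 853)
29^8 ≡ 264 (mod 853)
29^16 ≡ 603 (mod 853)
29^32 ≡ 231 (mod 853)
29^64 ≡ 475 (mod 853)
29^128 ≡ 433 (mod 853)
29^256 ≡ 682 (mod 853)
29^426 = 29^(256+128+32+8+2) ≡ 852 (mod 853).
Result is 852 ≡ −1, so (29/853) = −1.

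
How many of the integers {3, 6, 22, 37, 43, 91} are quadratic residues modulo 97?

5

(3/97) = +1 → QR.
(6/97) = +1 → QR.
(22/97) = +1 → QR.
(37/97) = -1 → non-residue.
(43/97) = +1 → QR.
(91/97) = +1 → QR.
Total quadratic residues among the 6: 5.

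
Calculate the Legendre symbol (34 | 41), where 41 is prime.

Pull out 2: since 41 ≡ 1 (mod 8), (2/41) = +1.
Reciprocity: 17 ≡ 1 and 41 ≡ 1 (mod 4), so (17/41) = +(41/17).
Reduce top mod 17: now compute (7/17).
Reciprocity: 7 ≡ 3 and 17 ≡ 1 (mod 4), so (7/17) = +(17/7).
Reduce top mod 7: now compute (3/7).
Reciprocity: 3 ≡ 3 and 7 ≡ 3 (mod 4), so (3/7) = −(7/3).
Reduce top mod 3: now compute (1/3).
Reached (1/3) = 1. Collecting the sign flips along the way, the symbol is -1.

-1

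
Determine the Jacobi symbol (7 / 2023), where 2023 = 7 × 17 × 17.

0

Reciprocity: 7 ≡ 3 and 2023 ≡ 3 (mod 4), so (7/2023) = −(2023/7).
Reduce top mod 7: now compute (0/7).
Top reduces to 0: gcd > 1, so the symbol is 0.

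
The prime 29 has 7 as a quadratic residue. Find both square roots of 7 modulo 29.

29 ≡ 1 (mod 4), so we find a root by search.
Trying successive values, 6² = 36 ≡ 7 (mod 29). The other root is 29 − 6 = 23.

6, 23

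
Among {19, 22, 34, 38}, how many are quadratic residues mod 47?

1

(19/47) = -1 → non-residue.
(22/47) = -1 → non-residue.
(34/47) = +1 → QR.
(38/47) = -1 → non-residue.
Total quadratic residues among the 4: 1.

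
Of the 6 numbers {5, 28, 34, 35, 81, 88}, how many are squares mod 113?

3

(5/113) = -1 → non-residue.
(28/113) = +1 → QR.
(34/113) = -1 → non-residue.
(35/113) = -1 → non-residue.
(81/113) = +1 → QR.
(88/113) = +1 → QR.
Total quadratic residues among the 6: 3.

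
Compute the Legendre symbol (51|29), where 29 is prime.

1

First reduce: 51 ≡ 22 (mod 29).
Pull out 2: since 29 ≡ 5 (mod 8), (2/29) = -1.
Reciprocity: 11 ≡ 3 and 29 ≡ 1 (mod 4), so (11/29) = +(29/11).
Reduce top mod 11: now compute (7/11).
Reciprocity: 7 ≡ 3 and 11 ≡ 3 (mod 4), so (7/11) = −(11/7).
Reduce top mod 7: now compute (4/7).
Pull out 2^2: since 7 ≡ 7 (mod 8), (2/7) = +1, so (2/7)^2 = +1.
Reached (1/7) = 1. Collecting the sign flips along the way, the symbol is +1.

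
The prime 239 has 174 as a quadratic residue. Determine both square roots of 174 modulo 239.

Since 239 ≡ 3 (mod 4), a square root of 174 is 174^((239+1)/4) = 174^60 mod 239.
Repeated squaring: 174^2≡162, 174^4≡193, 174^8≡204, 174^16≡30, 174^32≡183 (mod 239).
174^60 = 174^(32+16+8+4) ≡ 202 (mod 239).
Check: 202² = 40804 ≡ 174 (mod 239). The two roots are 37 and 202.

37, 202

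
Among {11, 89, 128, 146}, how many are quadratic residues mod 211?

(11/211) = +1 → QR.
(89/211) = -1 → non-residue.
(128/211) = -1 → non-residue.
(146/211) = -1 → non-residue.
Total quadratic residues among the 4: 1.

1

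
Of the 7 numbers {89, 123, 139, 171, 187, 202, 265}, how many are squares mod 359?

(89/359) = -1 → non-residue.
(123/359) = +1 → QR.
(139/359) = -1 → non-residue.
(171/359) = -1 → non-residue.
(187/359) = +1 → QR.
(202/359) = +1 → QR.
(265/359) = -1 → non-residue.
Total quadratic residues among the 7: 3.

3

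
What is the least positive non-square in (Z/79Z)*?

3

(2/79) = +1, so 2 is a residue.
(3/79) = −1, so 3 is the smallest positive non-residue mod 79.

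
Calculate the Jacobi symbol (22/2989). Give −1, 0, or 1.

1

Pull out 2: since 2989 ≡ 5 (mod 8), (2/2989) = -1.
Reciprocity: 11 ≡ 3 and 2989 ≡ 1 (mod 4), so (11/2989) = +(2989/11).
Reduce top mod 11: now compute (8/11).
Pull out 2^3: since 11 ≡ 3 (mod 8), (2/11) = -1, so (2/11)^3 = -1.
Reached (1/11) = 1. Collecting the sign flips along the way, the symbol is +1.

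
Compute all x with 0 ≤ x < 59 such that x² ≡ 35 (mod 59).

Since 59 ≡ 3 (mod 4), a square root of 35 is 35^((59+1)/4) = 35^15 mod 59.
Repeated squaring: 35^2≡45, 35^4≡19, 35^8≡7 (mod 59).
35^15 = 35^(8+4+2+1) ≡ 25 (mod 59).
Check: 25² = 625 ≡ 35 (mod 59). The two roots are 25 and 34.

25, 34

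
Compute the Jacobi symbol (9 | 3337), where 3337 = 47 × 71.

1

Reciprocity: 9 ≡ 1 and 3337 ≡ 1 (mod 4), so (9/3337) = +(3337/9).
Reduce top mod 9: now compute (7/9).
Reciprocity: 7 ≡ 3 and 9 ≡ 1 (mod 4), so (7/9) = +(9/7).
Reduce top mod 7: now compute (2/7).
Pull out 2: since 7 ≡ 7 (mod 8), (2/7) = +1.
Reached (1/7) = 1. Collecting the sign flips along the way, the symbol is +1.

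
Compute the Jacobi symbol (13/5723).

Reciprocity: 13 ≡ 1 and 5723 ≡ 3 (mod 4), so (13/5723) = +(5723/13).
Reduce top mod 13: now compute (3/13).
Reciprocity: 3 ≡ 3 and 13 ≡ 1 (mod 4), so (3/13) = +(13/3).
Reduce top mod 3: now compute (1/3).
Reached (1/3) = 1. Collecting the sign flips along the way, the symbol is +1.

1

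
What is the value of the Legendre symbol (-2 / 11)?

1

First reduce: -2 ≡ 9 (mod 11).
Reciprocity: 9 ≡ 1 and 11 ≡ 3 (mod 4), so (9/11) = +(11/9).
Reduce top mod 9: now compute (2/9).
Pull out 2: since 9 ≡ 1 (mod 8), (2/9) = +1.
Reached (1/9) = 1. Collecting the sign flips along the way, the symbol is +1.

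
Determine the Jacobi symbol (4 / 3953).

1

Pull out 2^2: since 3953 ≡ 1 (mod 8), (2/3953) = +1, so (2/3953)^2 = +1.
Reached (1/3953) = 1. Collecting the sign flips along the way, the symbol is +1.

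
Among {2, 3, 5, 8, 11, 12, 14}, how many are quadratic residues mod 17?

(2/17) = +1 → QR.
(3/17) = -1 → non-residue.
(5/17) = -1 → non-residue.
(8/17) = +1 → QR.
(11/17) = -1 → non-residue.
(12/17) = -1 → non-residue.
(14/17) = -1 → non-residue.
Total quadratic residues among the 7: 2.

2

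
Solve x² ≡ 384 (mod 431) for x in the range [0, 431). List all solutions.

Since 431 ≡ 3 (mod 4), a square root of 384 is 384^((431+1)/4) = 384^108 mod 431.
Repeated squaring: 384^2≡54, 384^4≡330, 384^8≡288, 384^16≡192, 384^32≡229, 384^64≡290 (mod 431).
384^108 = 384^(64+32+8+4) ≡ 162 (mod 431).
Check: 162² = 26244 ≡ 384 (mod 431). The two roots are 162 and 269.

162, 269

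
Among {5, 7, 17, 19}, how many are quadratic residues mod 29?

2

(5/29) = +1 → QR.
(7/29) = +1 → QR.
(17/29) = -1 → non-residue.
(19/29) = -1 → non-residue.
Total quadratic residues among the 4: 2.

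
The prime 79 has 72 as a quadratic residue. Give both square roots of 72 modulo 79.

25, 54

Since 79 ≡ 3 (mod 4), a square root of 72 is 72^((79+1)/4) = 72^20 mod 79.
Repeated squaring: 72^2≡49, 72^4≡31, 72^8≡13, 72^16≡11 (mod 79).
72^20 = 72^(16+4) ≡ 25 (mod 79).
Check: 25² = 625 ≡ 72 (mod 79). The two roots are 25 and 54.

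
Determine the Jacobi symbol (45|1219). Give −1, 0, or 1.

Reciprocity: 45 ≡ 1 and 1219 ≡ 3 (mod 4), so (45/1219) = +(1219/45).
Reduce top mod 45: now compute (4/45).
Pull out 2^2: since 45 ≡ 5 (mod 8), (2/45) = -1, so (2/45)^2 = +1.
Reached (1/45) = 1. Collecting the sign flips along the way, the symbol is +1.

1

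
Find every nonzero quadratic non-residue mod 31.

3 6 11 12 13 15 17 21 22 23 24 26 27 29 30

Square k = 1,…,15 (k and 31−k give the same square):
1²=1, 2²=4, 3²=9, 4²=16, 5²=25, 6²≡5, 7²≡18, 8²≡2, 9²≡19, 10²≡7, 11²≡28, 12²≡20, 13²≡14, 14²≡10, 15²≡8 (mod 31).
The residues are {1, 2, 4, 5, 7, 8, 9, 10, 14, 16, 18, 19, 20, 25, 28}; the non-residues are the remaining 15 nonzero classes.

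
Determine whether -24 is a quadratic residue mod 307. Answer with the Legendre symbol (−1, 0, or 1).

-1

First reduce: -24 ≡ 283 (mod 307).
Reciprocity: 283 ≡ 3 and 307 ≡ 3 (mod 4), so (283/307) = −(307/283).
Reduce top mod 283: now compute (24/283).
Pull out 2^3: since 283 ≡ 3 (mod 8), (2/283) = -1, so (2/283)^3 = -1.
Reciprocity: 3 ≡ 3 and 283 ≡ 3 (mod 4), so (3/283) = −(283/3).
Reduce top mod 3: now compute (1/3).
Reached (1/3) = 1. Collecting the sign flips along the way, the symbol is -1.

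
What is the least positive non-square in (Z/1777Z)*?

5

(2/1777) = +1, so 2 is a residue.
(3/1777) = +1, so 3 is a residue.
(4/1777) = +1, so 4 is a residue.
(5/1777) = −1, so 5 is the smallest positive non-residue mod 1777.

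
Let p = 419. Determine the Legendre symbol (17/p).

Reciprocity: 17 ≡ 1 and 419 ≡ 3 (mod 4), so (17/419) = +(419/17).
Reduce top mod 17: now compute (11/17).
Reciprocity: 11 ≡ 3 and 17 ≡ 1 (mod 4), so (11/17) = +(17/11).
Reduce top mod 11: now compute (6/11).
Pull out 2: since 11 ≡ 3 (mod 8), (2/11) = -1.
Reciprocity: 3 ≡ 3 and 11 ≡ 3 (mod 4), so (3/11) = −(11/3).
Reduce top mod 3: now compute (2/3).
Pull out 2: since 3 ≡ 3 (mod 8), (2/3) = -1.
Reached (1/3) = 1. Collecting the sign flips along the way, the symbol is -1.

-1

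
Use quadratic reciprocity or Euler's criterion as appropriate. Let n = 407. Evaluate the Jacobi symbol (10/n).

-1

Pull out 2: since 407 ≡ 7 (mod 8), (2/407) = +1.
Reciprocity: 5 ≡ 1 and 407 ≡ 3 (mod 4), so (5/407) = +(407/5).
Reduce top mod 5: now compute (2/5).
Pull out 2: since 5 ≡ 5 (mod 8), (2/5) = -1.
Reached (1/5) = 1. Collecting the sign flips along the way, the symbol is -1.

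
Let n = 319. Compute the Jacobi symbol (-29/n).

First reduce: -29 ≡ 290 (mod 319).
Pull out 2: since 319 ≡ 7 (mod 8), (2/319) = +1.
Reciprocity: 145 ≡ 1 and 319 ≡ 3 (mod 4), so (145/319) = +(319/145).
Reduce top mod 145: now compute (29/145).
Reciprocity: 29 ≡ 1 and 145 ≡ 1 (mod 4), so (29/145) = +(145/29).
Reduce top mod 29: now compute (0/29).
Top reduces to 0: gcd > 1, so the symbol is 0.

0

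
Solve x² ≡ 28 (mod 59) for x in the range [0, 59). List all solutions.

Since 59 ≡ 3 (mod 4), a square root of 28 is 28^((59+1)/4) = 28^15 mod 59.
Repeated squaring: 28^2≡17, 28^4≡53, 28^8≡36 (mod 59).
28^15 = 28^(8+4+2+1) ≡ 21 (mod 59).
Check: 21² = 441 ≡ 28 (mod 59). The two roots are 21 and 38.

21, 38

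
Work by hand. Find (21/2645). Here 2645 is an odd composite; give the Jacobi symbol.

1

Reciprocity: 21 ≡ 1 and 2645 ≡ 1 (mod 4), so (21/2645) = +(2645/21).
Reduce top mod 21: now compute (20/21).
Pull out 2^2: since 21 ≡ 5 (mod 8), (2/21) = -1, so (2/21)^2 = +1.
Reciprocity: 5 ≡ 1 and 21 ≡ 1 (mod 4), so (5/21) = +(21/5).
Reduce top mod 5: now compute (1/5).
Reached (1/5) = 1. Collecting the sign flips along the way, the symbol is +1.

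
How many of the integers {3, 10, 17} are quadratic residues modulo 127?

1

(3/127) = -1 → non-residue.
(10/127) = -1 → non-residue.
(17/127) = +1 → QR.
Total quadratic residues among the 3: 1.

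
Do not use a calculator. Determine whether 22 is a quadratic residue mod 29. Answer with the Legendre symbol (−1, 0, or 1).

1

Euler's criterion: (22/29) ≡ 22^14 (mod 29).
22^2 ≡ 20 (mod 29)
22^4 ≡ 23 (mod 29)
22^8 ≡ 7 (mod 29)
22^14 = 22^(8+4+2) ≡ 1 (mod 29).
Result is 1, so (22/29) = 1.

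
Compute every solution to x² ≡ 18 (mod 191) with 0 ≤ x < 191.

Since 191 ≡ 3 (mod 4), a square root of 18 is 18^((191+1)/4) = 18^48 mod 191.
Repeated squaring: 18^2≡133, 18^4≡117, 18^8≡128, 18^16≡149, 18^32≡45 (mod 191).
18^48 = 18^(32+16) ≡ 20 (mod 191).
Check: 20² = 400 ≡ 18 (mod 191). The two roots are 20 and 171.

20, 171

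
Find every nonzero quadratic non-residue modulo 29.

2 3 8 10 11 12 14 15 17 18 19 21 26 27

Square k = 1,…,14 (k and 29−k give the same square):
1²=1, 2²=4, 3²=9, 4²=16, 5²=25, 6²≡7, 7²≡20, 8²≡6, 9²≡23, 10²≡13, 11²≡5, 12²≡28, 13²≡24, 14²≡22 (mod 29).
The residues are {1, 4, 5, 6, 7, 9, 13, 16, 20, 22, 23, 24, 25, 28}; the non-residues are the remaining 14 nonzero classes.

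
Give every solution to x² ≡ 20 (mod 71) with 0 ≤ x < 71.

Since 71 ≡ 3 (mod 4), a square root of 20 is 20^((71+1)/4) = 20^18 mod 71.
Repeated squaring: 20^2≡45, 20^4≡37, 20^8≡20, 20^16≡45 (mod 71).
20^18 = 20^(16+2) ≡ 37 (mod 71).
Check: 37² = 1369 ≡ 20 (mod 71). The two roots are 34 and 37.

34, 37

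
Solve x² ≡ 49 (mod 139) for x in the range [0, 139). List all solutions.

7, 132

Since 139 ≡ 3 (mod 4), a square root of 49 is 49^((139+1)/4) = 49^35 mod 139.
Repeated squaring: 49^2≡38, 49^4≡54, 49^8≡136, 49^16≡9, 49^32≡81 (mod 139).
49^35 = 49^(32+2+1) ≡ 7 (mod 139).
Check: 7² = 49 ≡ 49 (mod 139). The two roots are 7 and 132.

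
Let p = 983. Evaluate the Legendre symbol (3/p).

1

Reciprocity: 3 ≡ 3 and 983 ≡ 3 (mod 4), so (3/983) = −(983/3).
Reduce top mod 3: now compute (2/3).
Pull out 2: since 3 ≡ 3 (mod 8), (2/3) = -1.
Reached (1/3) = 1. Collecting the sign flips along the way, the symbol is +1.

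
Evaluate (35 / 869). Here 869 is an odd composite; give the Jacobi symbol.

1

Reciprocity: 35 ≡ 3 and 869 ≡ 1 (mod 4), so (35/869) = +(869/35).
Reduce top mod 35: now compute (29/35).
Reciprocity: 29 ≡ 1 and 35 ≡ 3 (mod 4), so (29/35) = +(35/29).
Reduce top mod 29: now compute (6/29).
Pull out 2: since 29 ≡ 5 (mod 8), (2/29) = -1.
Reciprocity: 3 ≡ 3 and 29 ≡ 1 (mod 4), so (3/29) = +(29/3).
Reduce top mod 3: now compute (2/3).
Pull out 2: since 3 ≡ 3 (mod 8), (2/3) = -1.
Reached (1/3) = 1. Collecting the sign flips along the way, the symbol is +1.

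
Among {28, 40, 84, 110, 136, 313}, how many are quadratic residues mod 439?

3

(28/439) = +1 → QR.
(40/439) = +1 → QR.
(84/439) = -1 → non-residue.
(110/439) = +1 → QR.
(136/439) = -1 → non-residue.
(313/439) = -1 → non-residue.
Total quadratic residues among the 6: 3.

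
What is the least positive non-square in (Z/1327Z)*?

3

(2/1327) = +1, so 2 is a residue.
(3/1327) = −1, so 3 is the smallest positive non-residue mod 1327.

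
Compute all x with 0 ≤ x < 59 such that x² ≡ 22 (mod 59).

Since 59 ≡ 3 (mod 4), a square root of 22 is 22^((59+1)/4) = 22^15 mod 59.
Repeated squaring: 22^2≡12, 22^4≡26, 22^8≡27 (mod 59).
22^15 = 22^(8+4+2+1) ≡ 9 (mod 59).
Check: 9² = 81 ≡ 22 (mod 59). The two roots are 9 and 50.

9, 50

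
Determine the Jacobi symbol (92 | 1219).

Pull out 2^2: since 1219 ≡ 3 (mod 8), (2/1219) = -1, so (2/1219)^2 = +1.
Reciprocity: 23 ≡ 3 and 1219 ≡ 3 (mod 4), so (23/1219) = −(1219/23).
Reduce top mod 23: now compute (0/23).
Top reduces to 0: gcd > 1, so the symbol is 0.

0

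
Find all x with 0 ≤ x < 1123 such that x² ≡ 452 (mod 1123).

502, 621

Since 1123 ≡ 3 (mod 4), a square root of 452 is 452^((1123+1)/4) = 452^281 mod 1123.
Repeated squaring: 452^2≡1041, 452^4≡1109, 452^8≡196, 452^16≡234, 452^32≡852, 452^64≡446, 452^128≡145, 452^256≡811 (mod 1123).
452^281 = 452^(256+16+8+1) ≡ 502 (mod 1123).
Check: 502² = 252004 ≡ 452 (mod 1123). The two roots are 502 and 621.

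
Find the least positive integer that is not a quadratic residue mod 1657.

5

(2/1657) = +1, so 2 is a residue.
(3/1657) = +1, so 3 is a residue.
(4/1657) = +1, so 4 is a residue.
(5/1657) = −1, so 5 is the smallest positive non-residue mod 1657.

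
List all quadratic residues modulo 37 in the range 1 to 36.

1,3,4,7,9,10,11,12,16,21,25,26,27,28,30,33,34,36

Square k = 1,…,18 (k and 37−k give the same square):
1²=1, 2²=4, 3²=9, 4²=16, 5²=25, 6²=36, 7²≡12, 8²≡27, 9²≡7, 10²≡26, 11²≡10, 12²≡33, 13²≡21, 14²≡11, 15²≡3, 16²≡34, 17²≡30, 18²≡28 (mod 37).
So the quadratic residues mod 37 are {1, 3, 4, 7, 9, 10, 11, 12, 16, 21, 25, 26, 27, 28, 30, 33, 34, 36}.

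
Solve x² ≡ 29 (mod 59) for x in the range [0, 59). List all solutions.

18, 41

Since 59 ≡ 3 (mod 4), a square root of 29 is 29^((59+1)/4) = 29^15 mod 59.
Repeated squaring: 29^2≡15, 29^4≡48, 29^8≡3 (mod 59).
29^15 = 29^(8+4+2+1) ≡ 41 (mod 59).
Check: 41² = 1681 ≡ 29 (mod 59). The two roots are 18 and 41.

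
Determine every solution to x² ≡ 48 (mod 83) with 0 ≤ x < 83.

Since 83 ≡ 3 (mod 4), a square root of 48 is 48^((83+1)/4) = 48^21 mod 83.
Repeated squaring: 48^2≡63, 48^4≡68, 48^8≡59, 48^16≡78 (mod 83).
48^21 = 48^(16+4+1) ≡ 31 (mod 83).
Check: 31² = 961 ≡ 48 (mod 83). The two roots are 31 and 52.

31, 52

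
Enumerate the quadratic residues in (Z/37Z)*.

Square k = 1,…,18 (k and 37−k give the same square):
1²=1, 2²=4, 3²=9, 4²=16, 5²=25, 6²=36, 7²≡12, 8²≡27, 9²≡7, 10²≡26, 11²≡10, 12²≡33, 13²≡21, 14²≡11, 15²≡3, 16²≡34, 17²≡30, 18²≡28 (mod 37).
So the quadratic residues mod 37 are {1, 3, 4, 7, 9, 10, 11, 12, 16, 21, 25, 26, 27, 28, 30, 33, 34, 36}.

1,3,4,7,9,10,11,12,16,21,25,26,27,28,30,33,34,36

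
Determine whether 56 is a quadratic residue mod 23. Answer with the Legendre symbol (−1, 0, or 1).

-1

First reduce: 56 ≡ 10 (mod 23).
Pull out 2: since 23 ≡ 7 (mod 8), (2/23) = +1.
Reciprocity: 5 ≡ 1 and 23 ≡ 3 (mod 4), so (5/23) = +(23/5).
Reduce top mod 5: now compute (3/5).
Reciprocity: 3 ≡ 3 and 5 ≡ 1 (mod 4), so (3/5) = +(5/3).
Reduce top mod 3: now compute (2/3).
Pull out 2: since 3 ≡ 3 (mod 8), (2/3) = -1.
Reached (1/3) = 1. Collecting the sign flips along the way, the symbol is -1.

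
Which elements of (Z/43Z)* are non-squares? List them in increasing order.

2,3,5,7,8,12,18,19,20,22,26,27,28,29,30,32,33,34,37,39,42

Square k = 1,…,21 (k and 43−k give the same square):
1²=1, 2²=4, 3²=9, 4²=16, 5²=25, 6²=36, 7²≡6, 8²≡21, 9²≡38, 10²≡14, 11²≡35, 12²≡15, 13²≡40, 14²≡24, 15²≡10, 16²≡41, 17²≡31, 18²≡23, 19²≡17, 20²≡13, 21²≡11 (mod 43).
The residues are {1, 4, 6, 9, 10, 11, 13, 14, 15, 16, 17, 21, 23, 24, 25, 31, 35, 36, 38, 40, 41}; the non-residues are the remaining 21 nonzero classes.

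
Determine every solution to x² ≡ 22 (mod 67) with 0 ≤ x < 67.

Since 67 ≡ 3 (mod 4), a square root of 22 is 22^((67+1)/4) = 22^17 mod 67.
Repeated squaring: 22^2≡15, 22^4≡24, 22^8≡40, 22^16≡59 (mod 67).
22^17 = 22^(16+1) ≡ 25 (mod 67).
Check: 25² = 625 ≡ 22 (mod 67). The two roots are 25 and 42.

25, 42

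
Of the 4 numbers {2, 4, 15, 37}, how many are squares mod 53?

3

(2/53) = -1 → non-residue.
(4/53) = +1 → QR.
(15/53) = +1 → QR.
(37/53) = +1 → QR.
Total quadratic residues among the 4: 3.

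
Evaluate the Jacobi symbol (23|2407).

Reciprocity: 23 ≡ 3 and 2407 ≡ 3 (mod 4), so (23/2407) = −(2407/23).
Reduce top mod 23: now compute (15/23).
Reciprocity: 15 ≡ 3 and 23 ≡ 3 (mod 4), so (15/23) = −(23/15).
Reduce top mod 15: now compute (8/15).
Pull out 2^3: since 15 ≡ 7 (mod 8), (2/15) = +1, so (2/15)^3 = +1.
Reached (1/15) = 1. Collecting the sign flips along the way, the symbol is +1.

1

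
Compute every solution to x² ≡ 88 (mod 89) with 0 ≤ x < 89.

89 ≡ 1 (mod 4), so we find a root by search.
Trying successive values, 34² = 1156 ≡ 88 (mod 89). The other root is 89 − 34 = 55.

34, 55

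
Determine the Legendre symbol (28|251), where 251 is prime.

1

Pull out 2^2: since 251 ≡ 3 (mod 8), (2/251) = -1, so (2/251)^2 = +1.
Reciprocity: 7 ≡ 3 and 251 ≡ 3 (mod 4), so (7/251) = −(251/7).
Reduce top mod 7: now compute (6/7).
Pull out 2: since 7 ≡ 7 (mod 8), (2/7) = +1.
Reciprocity: 3 ≡ 3 and 7 ≡ 3 (mod 4), so (3/7) = −(7/3).
Reduce top mod 3: now compute (1/3).
Reached (1/3) = 1. Collecting the sign flips along the way, the symbol is +1.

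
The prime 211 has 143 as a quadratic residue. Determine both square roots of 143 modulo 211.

Since 211 ≡ 3 (mod 4), a square root of 143 is 143^((211+1)/4) = 143^53 mod 211.
Repeated squaring: 143^2≡193, 143^4≡113, 143^8≡109, 143^16≡65, 143^32≡5 (mod 211).
143^53 = 143^(32+16+4+1) ≡ 96 (mod 211).
Check: 96² = 9216 ≡ 143 (mod 211). The two roots are 96 and 115.

96, 115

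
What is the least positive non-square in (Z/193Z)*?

(2/193) = +1, so 2 is a residue.
(3/193) = +1, so 3 is a residue.
(4/193) = +1, so 4 is a residue.
(5/193) = −1, so 5 is the smallest positive non-residue mod 193.

5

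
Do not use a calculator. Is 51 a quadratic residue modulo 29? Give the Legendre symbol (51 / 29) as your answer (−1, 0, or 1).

1

Euler's criterion: (51/29) ≡ 22^14 (mod 29).
22^2 ≡ 20 (mod 29)
22^4 ≡ 23 (mod 29)
22^8 ≡ 7 (mod 29)
22^14 = 22^(8+4+2) ≡ 1 (mod 29).
Result is 1, so (51/29) = 1.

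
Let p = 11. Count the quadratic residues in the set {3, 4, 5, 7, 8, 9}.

4

(3/11) = +1 → QR.
(4/11) = +1 → QR.
(5/11) = +1 → QR.
(7/11) = -1 → non-residue.
(8/11) = -1 → non-residue.
(9/11) = +1 → QR.
Total quadratic residues among the 6: 4.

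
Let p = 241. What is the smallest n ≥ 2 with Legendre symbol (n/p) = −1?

(2/241) = +1, so 2 is a residue.
(3/241) = +1, so 3 is a residue.
(4/241) = +1, so 4 is a residue.
(5/241) = +1, so 5 is a residue.
(6/241) = +1, so 6 is a residue.
(7/241) = −1, so 7 is the smallest positive non-residue mod 241.

7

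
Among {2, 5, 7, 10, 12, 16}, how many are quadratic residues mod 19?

(2/19) = -1 → non-residue.
(5/19) = +1 → QR.
(7/19) = +1 → QR.
(10/19) = -1 → non-residue.
(12/19) = -1 → non-residue.
(16/19) = +1 → QR.
Total quadratic residues among the 6: 3.

3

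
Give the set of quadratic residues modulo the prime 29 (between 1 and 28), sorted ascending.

1,4,5,6,7,9,13,16,20,22,23,24,25,28

Square k = 1,…,14 (k and 29−k give the same square):
1²=1, 2²=4, 3²=9, 4²=16, 5²=25, 6²≡7, 7²≡20, 8²≡6, 9²≡23, 10²≡13, 11²≡5, 12²≡28, 13²≡24, 14²≡22 (mod 29).
So the quadratic residues mod 29 are {1, 4, 5, 6, 7, 9, 13, 16, 20, 22, 23, 24, 25, 28}.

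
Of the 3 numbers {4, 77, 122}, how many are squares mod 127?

(4/127) = +1 → QR.
(77/127) = -1 → non-residue.
(122/127) = +1 → QR.
Total quadratic residues among the 3: 2.

2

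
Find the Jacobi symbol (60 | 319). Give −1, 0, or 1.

-1

Pull out 2^2: since 319 ≡ 7 (mod 8), (2/319) = +1, so (2/319)^2 = +1.
Reciprocity: 15 ≡ 3 and 319 ≡ 3 (mod 4), so (15/319) = −(319/15).
Reduce top mod 15: now compute (4/15).
Pull out 2^2: since 15 ≡ 7 (mod 8), (2/15) = +1, so (2/15)^2 = +1.
Reached (1/15) = 1. Collecting the sign flips along the way, the symbol is -1.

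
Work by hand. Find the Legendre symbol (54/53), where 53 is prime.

First reduce: 54 ≡ 1 (mod 53).
Reached (1/53) = 1. Collecting the sign flips along the way, the symbol is +1.

1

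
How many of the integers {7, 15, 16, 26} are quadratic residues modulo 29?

(7/29) = +1 → QR.
(15/29) = -1 → non-residue.
(16/29) = +1 → QR.
(26/29) = -1 → non-residue.
Total quadratic residues among the 4: 2.

2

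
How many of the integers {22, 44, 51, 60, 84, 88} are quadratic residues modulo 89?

4

(22/89) = +1 → QR.
(44/89) = +1 → QR.
(51/89) = -1 → non-residue.
(60/89) = -1 → non-residue.
(84/89) = +1 → QR.
(88/89) = +1 → QR.
Total quadratic residues among the 6: 4.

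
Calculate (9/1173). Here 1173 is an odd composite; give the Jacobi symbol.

0

Reciprocity: 9 ≡ 1 and 1173 ≡ 1 (mod 4), so (9/1173) = +(1173/9).
Reduce top mod 9: now compute (3/9).
Reciprocity: 3 ≡ 3 and 9 ≡ 1 (mod 4), so (3/9) = +(9/3).
Reduce top mod 3: now compute (0/3).
Top reduces to 0: gcd > 1, so the symbol is 0.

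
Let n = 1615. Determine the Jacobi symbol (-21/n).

First reduce: -21 ≡ 1594 (mod 1615).
Pull out 2: since 1615 ≡ 7 (mod 8), (2/1615) = +1.
Reciprocity: 797 ≡ 1 and 1615 ≡ 3 (mod 4), so (797/1615) = +(1615/797).
Reduce top mod 797: now compute (21/797).
Reciprocity: 21 ≡ 1 and 797 ≡ 1 (mod 4), so (21/797) = +(797/21).
Reduce top mod 21: now compute (20/21).
Pull out 2^2: since 21 ≡ 5 (mod 8), (2/21) = -1, so (2/21)^2 = +1.
Reciprocity: 5 ≡ 1 and 21 ≡ 1 (mod 4), so (5/21) = +(21/5).
Reduce top mod 5: now compute (1/5).
Reached (1/5) = 1. Collecting the sign flips along the way, the symbol is +1.

1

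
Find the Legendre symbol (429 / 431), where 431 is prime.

Reciprocity: 429 ≡ 1 and 431 ≡ 3 (mod 4), so (429/431) = +(431/429).
Reduce top mod 429: now compute (2/429).
Pull out 2: since 429 ≡ 5 (mod 8), (2/429) = -1.
Reached (1/429) = 1. Collecting the sign flips along the way, the symbol is -1.

-1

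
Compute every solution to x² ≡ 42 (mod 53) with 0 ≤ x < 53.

25, 28

53 ≡ 1 (mod 4), so we find a root by search.
Trying successive values, 25² = 625 ≡ 42 (mod 53). The other root is 53 − 25 = 28.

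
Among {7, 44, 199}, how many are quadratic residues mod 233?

1

(7/233) = +1 → QR.
(44/233) = -1 → non-residue.
(199/233) = -1 → non-residue.
Total quadratic residues among the 3: 1.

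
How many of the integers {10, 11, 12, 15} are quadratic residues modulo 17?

1

(10/17) = -1 → non-residue.
(11/17) = -1 → non-residue.
(12/17) = -1 → non-residue.
(15/17) = +1 → QR.
Total quadratic residues among the 4: 1.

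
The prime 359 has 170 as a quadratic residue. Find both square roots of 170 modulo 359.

23, 336

Since 359 ≡ 3 (mod 4), a square root of 170 is 170^((359+1)/4) = 170^90 mod 359.
Repeated squaring: 170^2≡180, 170^4≡90, 170^8≡202, 170^16≡237, 170^32≡165, 170^64≡300 (mod 359).
170^90 = 170^(64+16+8+2) ≡ 23 (mod 359).
Check: 23² = 529 ≡ 170 (mod 359). The two roots are 23 and 336.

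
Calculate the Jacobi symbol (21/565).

-1

Reciprocity: 21 ≡ 1 and 565 ≡ 1 (mod 4), so (21/565) = +(565/21).
Reduce top mod 21: now compute (19/21).
Reciprocity: 19 ≡ 3 and 21 ≡ 1 (mod 4), so (19/21) = +(21/19).
Reduce top mod 19: now compute (2/19).
Pull out 2: since 19 ≡ 3 (mod 8), (2/19) = -1.
Reached (1/19) = 1. Collecting the sign flips along the way, the symbol is -1.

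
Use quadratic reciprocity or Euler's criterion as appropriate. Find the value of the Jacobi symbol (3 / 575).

Reciprocity: 3 ≡ 3 and 575 ≡ 3 (mod 4), so (3/575) = −(575/3).
Reduce top mod 3: now compute (2/3).
Pull out 2: since 3 ≡ 3 (mod 8), (2/3) = -1.
Reached (1/3) = 1. Collecting the sign flips along the way, the symbol is +1.

1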